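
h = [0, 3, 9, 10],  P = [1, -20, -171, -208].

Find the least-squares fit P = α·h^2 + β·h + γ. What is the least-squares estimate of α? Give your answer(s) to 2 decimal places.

With design matrix M, MᵀM = [[16642, 1756, 190]; [1756, 190, 22]; [190, 22, 4]] and MᵀP = [-34831, -3679, -398]ᵀ.
Row-reducing yields α = -3292/1671, β = -2162/1671, γ = 1331/1114.

α = -1.97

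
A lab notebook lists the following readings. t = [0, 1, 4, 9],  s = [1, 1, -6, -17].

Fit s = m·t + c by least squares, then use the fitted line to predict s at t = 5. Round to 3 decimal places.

ŝ = -8.388

The normal system MᵀM·[m, c]ᵀ = Mᵀs is [[98, 14]; [14, 4]]·[m, c]ᵀ = [-176, -21]ᵀ.
Eliminating c: 4·(row 1) − 14·(row 2) gives 196·m = 4·(-176) − 14·(-21) = -410, so m = -205/98.
Then c = ((-21) − 14·(-205/98))/4 = 29/14.
At t = 5: ŝ = (-205/98)·(5) + (29/14)·(1) = -411/49.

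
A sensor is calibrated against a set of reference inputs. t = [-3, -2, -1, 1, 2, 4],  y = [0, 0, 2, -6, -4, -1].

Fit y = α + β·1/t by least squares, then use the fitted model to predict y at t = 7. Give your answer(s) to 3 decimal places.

Setting ∂/∂α … = 0 gives: 6·α + (-1/12)·β = -9;  (-1/12)·α + (385/144)·β = -41/4.
(Σ1 = 6, Σ1/t = -1/12, Σ1/t·1/t = 385/144, Σy = -9, Σ1/t·y = -41/4.)
Δ = 6·(385/144) − (-1/12)² = 2309/144.
α = ((-9)·(385/144) − (-1/12)·(-41/4))/(2309/144) = -3588/2309; β = (6·(-41/4) − (-1/12)·(-9))/(2309/144) = -8964/2309.
At t = 7: ŷ = (-3588/2309)·(1) + (-8964/2309)·(1/7) = -34080/16163.

ŷ = -2.109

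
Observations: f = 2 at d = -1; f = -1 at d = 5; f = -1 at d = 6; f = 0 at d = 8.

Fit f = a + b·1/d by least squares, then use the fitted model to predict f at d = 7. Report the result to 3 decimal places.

From the data, Σ1 = 4, Σ1/d = -61/120, Σ1/d·1/d = 15601/14400.
And Σf = 0, Σ1/d·f = -71/30.
det = 4·(15601/14400) − (-61/120)² = 19561/4800.
a = (0·(15601/14400) − (-61/120)·(-71/30))/(19561/4800) = -17324/58683; b = (4·(-71/30) − (-61/120)·0)/(19561/4800) = -45440/19561.
At d = 7: f̂ = (-17324/58683)·(1) + (-45440/19561)·(1/7) = -257588/410781.

f̂ = -0.627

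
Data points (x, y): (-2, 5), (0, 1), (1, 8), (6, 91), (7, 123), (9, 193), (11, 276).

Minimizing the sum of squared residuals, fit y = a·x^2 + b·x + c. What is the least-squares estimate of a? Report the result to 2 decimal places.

The normal system MᵀM·[a, b, c]ᵀ = Mᵀy is [[24916, 2612, 292]; [2612, 292, 32]; [292, 32, 7]]·[a, b, c]ᵀ = [58360, 6178, 697]ᵀ.
Solving the 3×3 system (Gaussian elimination) gives a = 26041/13104, b = 204007/65520, c = 5711/2340.

a = 1.99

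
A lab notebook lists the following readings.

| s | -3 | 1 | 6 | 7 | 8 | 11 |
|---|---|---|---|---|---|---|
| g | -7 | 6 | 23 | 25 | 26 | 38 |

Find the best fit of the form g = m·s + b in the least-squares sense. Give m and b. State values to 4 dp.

m = 3.1615, b = 2.6923

The normal system AᵀA·[m, b]ᵀ = Aᵀg is [[280, 30]; [30, 6]]·[m, b]ᵀ = [966, 111]ᵀ.
Eliminating b: 6·(row 1) − 30·(row 2) gives 780·m = 6·966 − 30·111 = 2466, so m = 411/130.
Then b = (111 − 30·(411/130))/6 = 35/13.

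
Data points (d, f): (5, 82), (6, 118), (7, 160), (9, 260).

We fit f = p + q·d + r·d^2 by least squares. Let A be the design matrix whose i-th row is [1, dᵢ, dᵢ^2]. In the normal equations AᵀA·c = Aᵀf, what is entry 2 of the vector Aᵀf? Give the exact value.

4578

Entry 2 ↔ basis d, so (Aᵀf)_{2} = Σᵢ (d)·fᵢ = (5)·(82) + (6)·(118) + (7)·(160) + (9)·(260) = 4578.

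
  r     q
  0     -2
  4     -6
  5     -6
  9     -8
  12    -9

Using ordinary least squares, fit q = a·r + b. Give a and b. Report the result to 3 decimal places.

The normal system AᵀA·[a, b]ᵀ = Aᵀq is [[266, 30]; [30, 5]]·[a, b]ᵀ = [-234, -31]ᵀ.
Eliminating b: 5·(row 1) − 30·(row 2) gives 430·a = 5·(-234) − 30·(-31) = -240, so a = -24/43.
Then b = ((-31) − 30·(-24/43))/5 = -613/215.

a = -0.558, b = -2.851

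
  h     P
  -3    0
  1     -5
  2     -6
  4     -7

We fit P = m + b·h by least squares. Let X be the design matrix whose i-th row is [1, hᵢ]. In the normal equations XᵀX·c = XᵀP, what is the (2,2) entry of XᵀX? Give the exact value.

Row 2 ↔ basis h, column 2 ↔ basis h, so (XᵀX)_{2,2} = Σᵢ (h)·(h) = (-3)·(-3) + (1)·(1) + (2)·(2) + (4)·(4) = 30.

30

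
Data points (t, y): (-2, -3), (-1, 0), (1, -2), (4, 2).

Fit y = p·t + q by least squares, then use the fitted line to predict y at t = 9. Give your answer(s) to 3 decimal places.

The normal equations are: 22·p + 2·q = 12;  2·p + 4·q = -3.
Determinant 22·4 − 2² = 84.
p = (12·4 − 2·(-3))/84 = 9/14; q = (22·(-3) − 2·12)/84 = -15/14.
At t = 9: ŷ = (9/14)·(9) + (-15/14)·(1) = 33/7.

ŷ = 4.714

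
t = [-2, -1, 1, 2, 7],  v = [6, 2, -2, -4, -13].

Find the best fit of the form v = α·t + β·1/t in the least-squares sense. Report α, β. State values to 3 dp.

Forming AᵀA = [[59, 5]; [5, 247/98]] and Aᵀv = [-115, -76/7]ᵀ gives AᵀA·[α, β]ᵀ = Aᵀv.
det = 59·(247/98) − 5² = 12123/98.
α = ((-115)·(247/98) − 5·(-76/7))/(12123/98) = -855/449; β = (59·(-76/7) − 5·(-115))/(12123/98) = -238/449.

α = -1.904, β = -0.530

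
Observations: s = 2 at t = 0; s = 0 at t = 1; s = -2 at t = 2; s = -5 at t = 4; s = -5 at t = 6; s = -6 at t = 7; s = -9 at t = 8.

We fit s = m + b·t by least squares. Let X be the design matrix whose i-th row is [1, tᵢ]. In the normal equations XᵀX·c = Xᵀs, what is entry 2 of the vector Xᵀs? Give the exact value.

-168

Entry 2 ↔ basis t, so (Xᵀs)_{2} = Σᵢ (t)·sᵢ = (0)·(2) + (1)·(0) + (2)·(-2) + (4)·(-5) + (6)·(-5) + (7)·(-6) + (8)·(-9) = -168.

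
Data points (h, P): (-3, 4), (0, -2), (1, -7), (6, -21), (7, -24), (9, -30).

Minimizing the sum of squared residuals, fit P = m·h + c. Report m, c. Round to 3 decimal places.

m = -2.893, c = -3.689

Sums needed: Σh·h = 176, Σh = 20, Σ1 = 6.
For MᵀP: Σh·P = -583, ΣP = -80.
Δ = 176·6 − 20² = 656.
m = ((-583)·6 − 20·(-80))/656 = -949/328; c = (176·(-80) − 20·(-583))/656 = -605/164.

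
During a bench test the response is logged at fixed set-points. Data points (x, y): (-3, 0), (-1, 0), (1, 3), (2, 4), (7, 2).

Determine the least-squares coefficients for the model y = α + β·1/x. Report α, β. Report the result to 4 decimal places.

Sums needed: Σ1 = 5, Σ1/x = 13/42, Σ1/x·1/x = 4201/1764.
Moment sums: Σy = 9, Σ1/x·y = 37/7.
So MᵀM·[α, β]ᵀ = Mᵀy: [[5, 13/42]; [13/42, 4201/1764]]·[α, β]ᵀ = [9, 37/7]ᵀ.
Δ = 5·(4201/1764) − (13/42)² = 5209/441.
α = (9·(4201/1764) − (13/42)·(37/7))/(5209/441) = 34923/20836; β = (5·(37/7) − (13/42)·9)/(5209/441) = 20853/10418.

α = 1.6761, β = 2.0016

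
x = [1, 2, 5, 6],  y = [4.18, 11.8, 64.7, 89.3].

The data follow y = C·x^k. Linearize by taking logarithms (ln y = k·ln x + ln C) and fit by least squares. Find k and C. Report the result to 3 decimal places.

k = 1.729, C = 3.937

Taking logs, ln y = k·ln x + ln C, so regress ln y on ln x.
Σln x = 4.0943, Σ(ln x)² = 6.2811, Σln y = 12.5602, Σln x·ln y = 16.4703.
Equations: 6.2811·k + 4.0943·ln C = 16.4703;  4.0943·k + 4·ln C = 12.5602.
Slope k = (n·Σln x·ln y − Σln x·Σln y)/(n·Σ(ln x)² − (Σln x)²) = (4·16.4703 − 4.0943·12.5602)/8.3609 = 1.72895; ln C = (Σln y − k·Σln x)/n = 1.37032, so C = exp(1.37032) = 3.93661.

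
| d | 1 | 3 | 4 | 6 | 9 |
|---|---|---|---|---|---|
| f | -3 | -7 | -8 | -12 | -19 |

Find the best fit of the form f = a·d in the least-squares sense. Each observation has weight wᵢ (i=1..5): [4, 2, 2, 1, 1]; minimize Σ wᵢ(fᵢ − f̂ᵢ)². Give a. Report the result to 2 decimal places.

a = -2.11

The normal equations are: 171·a = -361.
Hence a = -361 / 171 ≈ -2.11111.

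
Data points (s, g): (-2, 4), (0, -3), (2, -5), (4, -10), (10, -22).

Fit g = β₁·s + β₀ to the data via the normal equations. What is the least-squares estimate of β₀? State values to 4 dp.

Compute the Gram sums: Σs·s = 124, Σs = 14, Σ1 = 5.
Right-hand side: Σs·g = -278, Σg = -36.
Eliminating β₀: 5·(row 1) − 14·(row 2) gives 424·β₁ = 5·(-278) − 14·(-36) = -886, so β₁ = -443/212.
Then β₀ = ((-36) − 14·(-443/212))/5 = -143/106.

β₀ = -1.3491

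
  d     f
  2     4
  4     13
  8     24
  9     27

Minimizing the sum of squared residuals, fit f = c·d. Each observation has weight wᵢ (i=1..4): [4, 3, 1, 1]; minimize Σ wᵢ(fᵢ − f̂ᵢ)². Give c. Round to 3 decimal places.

AᵀWA·[c]ᵀ = AᵀWf reads: 209·c = 623.
(Σwᵢ·d·d = 209, Σwᵢ·d·f = 623.)
c = 623/209 = 2.98086.

c = 2.981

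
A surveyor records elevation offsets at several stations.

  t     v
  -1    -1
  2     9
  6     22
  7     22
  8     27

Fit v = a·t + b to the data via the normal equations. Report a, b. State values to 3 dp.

a = 3.031, b = 2.462

Compute the Gram sums: Σt·t = 154, Σt = 22, Σ1 = 5.
And Σt·v = 521, Σv = 79.
Normal equations: [[154, 22]; [22, 5]]·[a, b]ᵀ = [521, 79]ᵀ.
Eliminating b: 5·(row 1) − 22·(row 2) gives 286·a = 5·521 − 22·79 = 867, so a = 867/286.
Then b = (79 − 22·(867/286))/5 = 32/13.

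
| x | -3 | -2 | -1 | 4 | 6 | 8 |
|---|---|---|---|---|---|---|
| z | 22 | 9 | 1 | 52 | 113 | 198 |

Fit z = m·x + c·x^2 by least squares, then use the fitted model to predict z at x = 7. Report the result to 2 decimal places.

ẑ = 152.62

With design matrix M, MᵀM = [[130, 756]; [756, 5746]] and Mᵀz = [2385, 17807]ᵀ.
Δ = 130·5746 − 756² = 175444.
m = (2385·5746 − 756·17807)/175444 = 121059/87722; c = (130·17807 − 756·2385)/175444 = 255925/87722.
At x = 7: ẑ = (121059/87722)·(7) + (255925/87722)·(49) = 6693869/43861.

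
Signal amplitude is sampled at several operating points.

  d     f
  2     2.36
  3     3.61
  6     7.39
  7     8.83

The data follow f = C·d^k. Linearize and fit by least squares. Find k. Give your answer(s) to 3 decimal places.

k = 1.048

Taking logs, ln f = k·ln d + ln C, so regress ln f on ln d.
Σln d = 5.5294, Σ(ln d)² = 8.6844, Σln f = 6.3207, Σln d·ln f = 9.8277.
Equations: 8.6844·k + 5.5294·ln C = 9.8277;  5.5294·k + 4·ln C = 6.3207.
Δ = 8.6844·4 − (5.5294)² = 4.1629; k = (9.8277·4 − 5.5294·6.3207)/4.1629 = 1.04765, ln C = (8.6844·6.3207 − 5.5294·9.8277)/4.1629 = 0.13193.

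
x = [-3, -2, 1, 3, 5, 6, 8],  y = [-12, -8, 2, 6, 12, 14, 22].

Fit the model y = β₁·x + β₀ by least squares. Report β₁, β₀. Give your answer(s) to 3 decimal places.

β₁ = 2.944, β₀ = -2.427

AᵀA·[β₁, β₀]ᵀ = Aᵀy reads: 148·β₁ + 18·β₀ = 392;  18·β₁ + 7·β₀ = 36.
(Σx·x = 148, Σx = 18, Σ1 = 7, Σx·y = 392, Σy = 36.)
Δ = 148·7 − 18² = 712.
β₁ = (392·7 − 18·36)/712 = 262/89; β₀ = (148·36 − 18·392)/712 = -216/89.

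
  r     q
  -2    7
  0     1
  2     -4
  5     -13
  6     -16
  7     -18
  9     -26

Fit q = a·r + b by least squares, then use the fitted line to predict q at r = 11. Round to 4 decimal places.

q̂ = -30.7048

Sums needed: Σr·r = 199, Σr = 27, Σ1 = 7.
And Σr·q = -543, Σq = -69.
XᵀX·[a, b]ᵀ = Xᵀq becomes [[199, 27]; [27, 7]]·[a, b]ᵀ = [-543, -69]ᵀ.
Eliminating b: 7·(row 1) − 27·(row 2) gives 664·a = 7·(-543) − 27·(-69) = -1938, so a = -969/332.
Then b = ((-69) − 27·(-969/332))/7 = 465/332.
At r = 11: q̂ = (-969/332)·(11) + (465/332)·(1) = -5097/166.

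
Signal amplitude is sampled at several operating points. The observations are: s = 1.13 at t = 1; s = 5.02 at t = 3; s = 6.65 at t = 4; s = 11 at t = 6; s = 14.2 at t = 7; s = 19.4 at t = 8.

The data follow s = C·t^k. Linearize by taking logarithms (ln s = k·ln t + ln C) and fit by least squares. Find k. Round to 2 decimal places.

Let Y = ln s. Fitting Y = k·ln t + ln C by least squares:
Σln t = 8.3020, Σ(ln t)² = 14.4498, Σln s = 11.6467, Σln t·ln s = 20.0246.
Normal system: [[14.4498, 8.3020]; [8.3020, 6]]·[k, ln C]ᵀ = [20.0246, 11.6467]ᵀ.
Slope k = (n·Σln t·ln s − Σln t·Σln s)/(n·Σ(ln t)² − (Σln t)²) = (6·20.0246 − 8.3020·11.6467)/17.7753 = 1.31961; ln C = (Σln s − k·Σln t)/n = 0.11521.

k = 1.32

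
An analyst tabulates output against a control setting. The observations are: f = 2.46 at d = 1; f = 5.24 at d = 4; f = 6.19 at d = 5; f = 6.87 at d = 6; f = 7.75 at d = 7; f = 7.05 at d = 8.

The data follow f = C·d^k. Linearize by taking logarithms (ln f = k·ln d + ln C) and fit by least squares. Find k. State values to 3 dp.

Taking logs, ln f = k·ln d + ln C, so regress ln f on ln d.
XᵀX = [[15.8331, 8.8128]; [8.8128, 6]], rhs = [16.7289, 10.3073]ᵀ  (here Σln d = 8.8128, Σ(ln d)² = 15.8331, Σln f = 10.3073, Σln d·ln f = 16.7289).
Δ = 15.8331·6 − (8.8128)² = 17.3327; k = (16.7289·6 − 8.8128·10.3073)/17.3327 = 0.55022, ln C = (15.8331·10.3073 − 8.8128·16.7289)/17.3327 = 0.90972.

k = 0.550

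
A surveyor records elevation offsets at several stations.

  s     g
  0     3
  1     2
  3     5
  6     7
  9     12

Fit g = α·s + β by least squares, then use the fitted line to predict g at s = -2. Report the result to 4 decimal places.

With design matrix X, XᵀX = [[127, 19]; [19, 5]] and Xᵀg = [167, 29]ᵀ.
Δ = 127·5 − 19² = 274.
α = (167·5 − 19·29)/274 = 142/137; β = (127·29 − 19·167)/274 = 255/137.
At s = -2: ĝ = (142/137)·(-2) + (255/137)·(1) = -29/137.

ĝ = -0.2117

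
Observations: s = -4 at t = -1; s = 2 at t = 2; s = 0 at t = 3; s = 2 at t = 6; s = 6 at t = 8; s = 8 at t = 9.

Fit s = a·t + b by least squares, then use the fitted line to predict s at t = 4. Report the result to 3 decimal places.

ŝ = 1.810

Entries of AᵀA: Σt·t = 195, Σt = 27, Σ1 = 6.
For Aᵀs: Σt·s = 140, Σs = 14.
AᵀA·[a, b]ᵀ = Aᵀs becomes [[195, 27]; [27, 6]]·[a, b]ᵀ = [140, 14]ᵀ.
Eliminating b: 6·(row 1) − 27·(row 2) gives 441·a = 6·140 − 27·14 = 462, so a = 22/21.
Then b = (14 − 27·(22/21))/6 = -50/21.
At t = 4: ŝ = (22/21)·(4) + (-50/21)·(1) = 38/21.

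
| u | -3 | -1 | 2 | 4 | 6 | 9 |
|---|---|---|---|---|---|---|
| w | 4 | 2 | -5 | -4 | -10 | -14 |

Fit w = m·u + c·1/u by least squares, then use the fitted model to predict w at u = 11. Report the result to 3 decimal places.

Entries of MᵀM: Σu·u = 147, Σu·1/u = 6, Σ1/u·1/u = 1897/1296.
Right-hand side: Σu·w = -226, Σ1/u·w = -181/18.
Δ = 147·(1897/1296) − 6² = 77401/432.
m = ((-226)·(1897/1296) − 6·(-181/18))/(77401/432) = -350530/232203; c = (147·(-181/18) − 6·(-226))/(77401/432) = -52776/77401.
At u = 11: ŵ = (-350530/232203)·(11) + (-52776/77401)·(1/11) = -42572458/2554233.

ŵ = -16.667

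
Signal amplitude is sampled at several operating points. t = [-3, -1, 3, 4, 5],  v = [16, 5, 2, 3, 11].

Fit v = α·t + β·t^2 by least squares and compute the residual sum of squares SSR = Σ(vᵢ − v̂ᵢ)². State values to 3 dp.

SSR = 6.926

Forming MᵀM = [[60, 188]; [188, 1044]] and Mᵀv = [20, 490]ᵀ gives MᵀM·[α, β]ᵀ = Mᵀv.
Eliminating β: 1044·(row 1) − 188·(row 2) gives 27296·α = 1044·20 − 188·490 = -71240, so α = -8905/3412.
Then β = (490 − 188·(-8905/3412))/1044 = 3205/3412.
Residuals: -242/853, 2475/1706, 2347/1706, -1356/853, 483/853; SSR = 11815/1706.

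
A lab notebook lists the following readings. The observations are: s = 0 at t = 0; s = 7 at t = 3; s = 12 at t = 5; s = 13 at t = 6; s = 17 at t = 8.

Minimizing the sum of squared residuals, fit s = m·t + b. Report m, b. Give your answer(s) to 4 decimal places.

Entries of MᵀM: Σt·t = 134, Σt = 22, Σ1 = 5.
And Σt·s = 295, Σs = 49.
Normal equations: [[134, 22]; [22, 5]]·[m, b]ᵀ = [295, 49]ᵀ.
Eliminating b: 5·(row 1) − 22·(row 2) gives 186·m = 5·295 − 22·49 = 397, so m = 397/186.
Then b = (49 − 22·(397/186))/5 = 38/93.

m = 2.1344, b = 0.4086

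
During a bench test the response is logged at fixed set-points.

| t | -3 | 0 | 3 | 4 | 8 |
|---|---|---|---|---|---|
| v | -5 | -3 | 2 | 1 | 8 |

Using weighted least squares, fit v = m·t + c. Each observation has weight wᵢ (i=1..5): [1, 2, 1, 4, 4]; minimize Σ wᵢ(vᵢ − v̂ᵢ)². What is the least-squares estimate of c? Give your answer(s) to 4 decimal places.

c = -2.8185

The normal system XᵀWX·[m, c]ᵀ = XᵀWv is [[338, 48]; [48, 12]]·[m, c]ᵀ = [293, 27]ᵀ.
Eliminating c: 12·(row 1) − 48·(row 2) gives 1752·m = 12·293 − 48·27 = 2220, so m = 185/146.
Then c = (27 − 48·(185/146))/12 = -823/292.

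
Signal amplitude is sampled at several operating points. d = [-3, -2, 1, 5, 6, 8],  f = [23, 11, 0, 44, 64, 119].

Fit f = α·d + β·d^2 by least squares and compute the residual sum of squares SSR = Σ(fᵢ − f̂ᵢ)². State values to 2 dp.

AᵀA·[α, β]ᵀ = Aᵀf reads: 139·α + 819·β = 1465;  819·α + 6115·β = 11271.
(Σd·d = 139, Σd·d^2 = 819, Σd^2·d^2 = 6115, Σd·f = 1465, Σd^2·f = 11271.)
Δ = 139·6115 − 819² = 179224.
α = (1465·6115 − 819·11271)/179224 = -136237/89612; β = (139·11271 − 819·1465)/179224 = 183417/89612.
Residuals: 403/22403, -10205/44806, -11795/22403, 9672/22403, -25211/44806, 3759/22403; SSR = 38557/44806.

SSR = 0.86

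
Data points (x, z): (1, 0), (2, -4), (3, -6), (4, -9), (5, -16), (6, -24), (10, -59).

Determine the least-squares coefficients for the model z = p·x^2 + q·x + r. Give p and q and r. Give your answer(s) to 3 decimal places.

Setting ∂/∂p … = 0 gives: 12275·p + 1441·q + 191·r = -7378;  1441·p + 191·q + 31·r = -876;  191·p + 31·q + 7·r = -118.
(Σx^2·x^2 = 12275, Σx^2·x = 1441, Σx^2 = 191, Σx·x = 191, Σx = 31, Σ1 = 7, Σx^2·z = -7378, Σx·z = -876, Σz = -118.)
Inverting the 3×3 Gram matrix, [p, q, r]ᵀ = [-22783/44121, -37876/44121, 2173/2101]ᵀ.

p = -0.516, q = -0.858, r = 1.034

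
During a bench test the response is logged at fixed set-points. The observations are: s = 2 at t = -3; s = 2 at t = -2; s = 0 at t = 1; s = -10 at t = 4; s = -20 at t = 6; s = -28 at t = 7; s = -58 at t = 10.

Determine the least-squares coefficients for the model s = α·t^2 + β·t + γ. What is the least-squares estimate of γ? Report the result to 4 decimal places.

γ = 2.5624

Entries of MᵀM: Σt^2·t^2 = 14051, Σt^2·t = 1589, Σt^2 = 215, Σt·t = 215, Σt = 23, Σ1 = 7.
Right-hand side: Σt^2·s = -8026, Σt·s = -946, Σs = -112.
Inverting the 3×3 Gram matrix, [α, β, γ]ᵀ = [-75421/151347, -149999/151347, 129268/50449]ᵀ.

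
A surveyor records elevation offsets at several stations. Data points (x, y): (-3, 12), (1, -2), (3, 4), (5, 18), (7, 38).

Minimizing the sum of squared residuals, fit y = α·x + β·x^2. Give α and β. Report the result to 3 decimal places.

α = -1.286, β = 0.959

Entries of MᵀM: Σx·x = 93, Σx·x^2 = 469, Σx^2·x^2 = 3189.
And Σx·y = 330, Σx^2·y = 2454.
MᵀM·[α, β]ᵀ = Mᵀy becomes [[93, 469]; [469, 3189]]·[α, β]ᵀ = [330, 2454]ᵀ.
Eliminating β: 3189·(row 1) − 469·(row 2) gives 76616·α = 3189·330 − 469·2454 = -98556, so α = -24639/19154.
Then β = (2454 − 469·(-24639/19154))/3189 = 18363/19154.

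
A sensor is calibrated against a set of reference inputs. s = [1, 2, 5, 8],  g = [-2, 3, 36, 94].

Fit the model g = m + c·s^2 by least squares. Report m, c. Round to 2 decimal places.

Sums needed: Σ1 = 4, Σs^2 = 94, Σs^2·s^2 = 4738.
Right-hand side: Σg = 131, Σs^2·g = 6926.
So MᵀM·[m, c]ᵀ = Mᵀg: [[4, 94]; [94, 4738]]·[m, c]ᵀ = [131, 6926]ᵀ.
Eliminating c: 4738·(row 1) − 94·(row 2) gives 10116·m = 4738·131 − 94·6926 = -30366, so m = -1687/562.
Then c = (6926 − 94·(-1687/562))/4738 = 855/562.

m = -3.00, c = 1.52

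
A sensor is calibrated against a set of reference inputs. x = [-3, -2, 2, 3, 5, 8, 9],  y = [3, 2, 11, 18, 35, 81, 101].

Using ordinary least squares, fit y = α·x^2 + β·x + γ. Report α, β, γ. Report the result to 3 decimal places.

α = 0.968, β = 2.207, γ = 1.810

The normal system AᵀA·[α, β, γ]ᵀ = Aᵀy is [[11476, 1366, 196]; [1366, 196, 22]; [196, 22, 7]]·[α, β, γ]ᵀ = [14481, 1795, 251]ᵀ.
Row-reducing yields α = 74223/76658, β = 507539/229974, γ = 208178/114987.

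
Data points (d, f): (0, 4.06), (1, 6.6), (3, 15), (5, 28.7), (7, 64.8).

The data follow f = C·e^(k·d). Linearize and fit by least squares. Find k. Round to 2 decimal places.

k = 0.39

Taking logs, ln f = k·d + ln C, so regress ln f on d.
Σd = 16.0000, Σ(d)² = 84.0000, Σln f = 13.5245, Σd·ln f = 55.9948.
Normal system: [[84.0000, 16.0000]; [16.0000, 5]]·[k, ln C]ᵀ = [55.9948, 13.5245]ᵀ.
Solving (det = 164.0000): k = 0.38770, ln C = 1.46427.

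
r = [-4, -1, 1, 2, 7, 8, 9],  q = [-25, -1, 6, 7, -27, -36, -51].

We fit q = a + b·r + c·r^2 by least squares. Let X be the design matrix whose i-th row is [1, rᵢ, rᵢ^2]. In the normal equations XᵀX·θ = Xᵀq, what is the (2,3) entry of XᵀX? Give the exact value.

Row 2 ↔ basis r, column 3 ↔ basis r^2, so (XᵀX)_{2,3} = Σᵢ (r)·(r^2) = (-4)·(16) + (-1)·(1) + (1)·(1) + (2)·(4) + (7)·(49) + (8)·(64) + (9)·(81) = 1528.

1528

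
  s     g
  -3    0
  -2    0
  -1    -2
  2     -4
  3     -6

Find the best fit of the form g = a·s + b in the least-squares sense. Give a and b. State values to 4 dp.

With design matrix X, XᵀX = [[27, -1]; [-1, 5]] and Xᵀg = [-24, -12]ᵀ.
Δ = 27·5 − (-1)² = 134.
a = ((-24)·5 − (-1)·(-12))/134 = -66/67; b = (27·(-12) − (-1)·(-24))/134 = -174/67.

a = -0.9851, b = -2.5970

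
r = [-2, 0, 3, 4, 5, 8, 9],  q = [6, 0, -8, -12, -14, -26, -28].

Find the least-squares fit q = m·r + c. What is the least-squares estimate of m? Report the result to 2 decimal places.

m = -3.14

With design matrix A, AᵀA = [[199, 27]; [27, 7]] and Aᵀq = [-614, -82]ᵀ.
Δ = 199·7 − 27² = 664.
m = ((-614)·7 − 27·(-82))/664 = -521/166; c = (199·(-82) − 27·(-614))/664 = 65/166.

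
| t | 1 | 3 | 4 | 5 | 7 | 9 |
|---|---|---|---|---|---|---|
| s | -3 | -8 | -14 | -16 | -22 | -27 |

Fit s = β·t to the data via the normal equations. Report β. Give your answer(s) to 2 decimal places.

Normal-equation sums: Σt·t = 181.
For Aᵀs: Σt·s = -560.
So AᵀA·[β]ᵀ = Aᵀs: [[181]]·[β]ᵀ = [-560]ᵀ.
β = (-560)/181 = -3.09392.

β = -3.09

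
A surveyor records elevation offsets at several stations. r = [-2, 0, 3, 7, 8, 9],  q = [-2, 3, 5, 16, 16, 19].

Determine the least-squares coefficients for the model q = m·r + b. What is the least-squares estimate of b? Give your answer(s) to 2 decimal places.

Compute the Gram sums: Σr·r = 207, Σr = 25, Σ1 = 6.
Moment sums: Σr·q = 430, Σq = 57.
So XᵀX·[m, b]ᵀ = Xᵀq: [[207, 25]; [25, 6]]·[m, b]ᵀ = [430, 57]ᵀ.
Δ = 207·6 − 25² = 617.
m = (430·6 − 25·57)/617 = 1155/617; b = (207·57 − 25·430)/617 = 1049/617.

b = 1.70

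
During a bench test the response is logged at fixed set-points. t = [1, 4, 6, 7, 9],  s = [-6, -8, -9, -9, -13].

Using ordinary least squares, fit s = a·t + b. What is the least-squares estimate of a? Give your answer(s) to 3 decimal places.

The normal system MᵀM·[a, b]ᵀ = Mᵀs is [[183, 27]; [27, 5]]·[a, b]ᵀ = [-272, -45]ᵀ.
Δ = 183·5 − 27² = 186.
a = ((-272)·5 − 27·(-45))/186 = -145/186; b = (183·(-45) − 27·(-272))/186 = -297/62.

a = -0.780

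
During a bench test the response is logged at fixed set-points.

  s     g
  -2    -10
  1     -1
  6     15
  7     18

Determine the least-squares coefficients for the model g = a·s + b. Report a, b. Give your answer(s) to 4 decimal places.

a = 3.1296, b = -3.8889

Normal-equation sums: Σs·s = 90, Σs = 12, Σ1 = 4.
For Xᵀg: Σs·g = 235, Σg = 22.
So XᵀX·[a, b]ᵀ = Xᵀg: [[90, 12]; [12, 4]]·[a, b]ᵀ = [235, 22]ᵀ.
Δ = 90·4 − 12² = 216.
a = (235·4 − 12·22)/216 = 169/54; b = (90·22 − 12·235)/216 = -35/9.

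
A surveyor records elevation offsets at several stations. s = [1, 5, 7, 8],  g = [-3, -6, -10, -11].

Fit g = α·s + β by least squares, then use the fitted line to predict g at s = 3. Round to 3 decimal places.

ĝ = -4.878

Entries of AᵀA: Σs·s = 139, Σs = 21, Σ1 = 4.
Moment sums: Σs·g = -191, Σg = -30.
Normal equations: [[139, 21]; [21, 4]]·[α, β]ᵀ = [-191, -30]ᵀ.
Eliminating β: 4·(row 1) − 21·(row 2) gives 115·α = 4·(-191) − 21·(-30) = -134, so α = -134/115.
Then β = ((-30) − 21·(-134/115))/4 = -159/115.
At s = 3: ĝ = (-134/115)·(3) + (-159/115)·(1) = -561/115.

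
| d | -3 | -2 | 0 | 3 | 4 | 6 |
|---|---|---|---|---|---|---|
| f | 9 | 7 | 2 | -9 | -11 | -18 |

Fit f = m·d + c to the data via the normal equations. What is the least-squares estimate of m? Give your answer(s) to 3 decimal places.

MᵀM·[m, c]ᵀ = Mᵀf reads: 74·m + 8·c = -220;  8·m + 6·c = -20.
Determinant 74·6 − 8² = 380.
m = ((-220)·6 − 8·(-20))/380 = -58/19; c = (74·(-20) − 8·(-220))/380 = 14/19.

m = -3.053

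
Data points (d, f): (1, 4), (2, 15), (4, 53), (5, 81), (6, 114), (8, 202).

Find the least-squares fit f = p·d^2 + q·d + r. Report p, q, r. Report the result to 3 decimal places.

p = 3.028, q = 0.912, r = 0.529

Entries of MᵀM: Σd^2·d^2 = 6290, Σd^2·d = 926, Σd^2 = 146, Σd·d = 146, Σd = 26, Σ1 = 6.
And Σd^2·f = 19969, Σd·f = 2951, Σf = 469.
Row-reducing yields p = 1181/390, q = 889/975, r = 172/325.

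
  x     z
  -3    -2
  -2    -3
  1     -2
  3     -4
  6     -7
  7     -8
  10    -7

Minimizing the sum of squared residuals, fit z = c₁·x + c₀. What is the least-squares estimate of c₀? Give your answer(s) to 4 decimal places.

AᵀA·[c₁, c₀]ᵀ = Aᵀz reads: 208·c₁ + 22·c₀ = -170;  22·c₁ + 7·c₀ = -33.
(Σx·x = 208, Σx = 22, Σ1 = 7, Σx·z = -170, Σz = -33.)
Δ = 208·7 − 22² = 972.
c₁ = ((-170)·7 − 22·(-33))/972 = -116/243; c₀ = (208·(-33) − 22·(-170))/972 = -781/243.

c₀ = -3.2140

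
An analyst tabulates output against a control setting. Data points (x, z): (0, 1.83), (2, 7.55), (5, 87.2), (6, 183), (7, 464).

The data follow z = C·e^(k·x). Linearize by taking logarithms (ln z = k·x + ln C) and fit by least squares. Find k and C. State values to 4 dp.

With ln zᵢ as the transformed response and xᵢ as the regressor:
AᵀA = [[114.0000, 20.0000]; [20.0000, 5]], rhs = [100.6202, 18.4434]ᵀ  (here Σx = 20.0000, Σ(x)² = 114.0000, Σln z = 18.4434, Σx·ln z = 100.6202).
Solving (det = 170.0000): k = 0.78960, ln C = 0.53028, so C = exp(0.53028) = 1.69941.

k = 0.7896, C = 1.6994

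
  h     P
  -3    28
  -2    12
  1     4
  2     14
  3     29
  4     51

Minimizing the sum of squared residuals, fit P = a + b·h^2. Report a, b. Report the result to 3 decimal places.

a = 0.522, b = 3.137

With design matrix A, AᵀA = [[6, 43]; [43, 451]] and AᵀP = [138, 1437]ᵀ.
Δ = 6·451 − 43² = 857.
a = (138·451 − 43·1437)/857 = 447/857; b = (6·1437 − 43·138)/857 = 2688/857.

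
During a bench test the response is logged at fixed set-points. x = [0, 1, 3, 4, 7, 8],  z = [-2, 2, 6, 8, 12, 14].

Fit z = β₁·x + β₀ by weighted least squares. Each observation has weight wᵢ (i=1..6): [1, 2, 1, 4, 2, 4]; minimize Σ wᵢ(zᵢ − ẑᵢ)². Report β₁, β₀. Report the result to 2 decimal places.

β₁ = 1.77, β₀ = 0.10

Compute the Gram sums: Σwᵢ·x·x = 429, Σwᵢ·x = 67, Σwᵢ·1 = 14.
Moment sums: Σwᵢ·x·z = 766, Σwᵢ·z = 120.
Normal equations: [[429, 67]; [67, 14]]·[β₁, β₀]ᵀ = [766, 120]ᵀ.
det = 429·14 − 67² = 1517.
β₁ = (766·14 − 67·120)/1517 = 2684/1517; β₀ = (429·120 − 67·766)/1517 = 158/1517.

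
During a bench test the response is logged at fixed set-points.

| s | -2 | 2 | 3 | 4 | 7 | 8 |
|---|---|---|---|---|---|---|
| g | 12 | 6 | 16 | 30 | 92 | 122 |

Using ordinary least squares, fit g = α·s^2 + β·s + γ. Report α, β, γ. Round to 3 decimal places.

α = 2.037, β = -1.223, γ = 1.248

Sums needed: Σs^2·s^2 = 6866, Σs^2·s = 946, Σs^2 = 146, Σs·s = 146, Σs = 22, Σ1 = 6.
Moment sums: Σs^2·g = 13012, Σs·g = 1776, Σg = 278.
Inverting the 3×3 Gram matrix, [α, β, γ]ᵀ = [5219/2562, -3133/2562, 533/427]ᵀ.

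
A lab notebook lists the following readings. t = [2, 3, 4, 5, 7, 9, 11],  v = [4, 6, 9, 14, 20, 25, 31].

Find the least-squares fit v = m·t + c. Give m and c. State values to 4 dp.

m = 3.0771, c = -2.4515

Compute the Gram sums: Σt·t = 305, Σt = 41, Σ1 = 7.
For Mᵀv: Σt·v = 838, Σv = 109.
So MᵀM·[m, c]ᵀ = Mᵀv: [[305, 41]; [41, 7]]·[m, c]ᵀ = [838, 109]ᵀ.
Eliminating c: 7·(row 1) − 41·(row 2) gives 454·m = 7·838 − 41·109 = 1397, so m = 1397/454.
Then c = (109 − 41·(1397/454))/7 = -1113/454.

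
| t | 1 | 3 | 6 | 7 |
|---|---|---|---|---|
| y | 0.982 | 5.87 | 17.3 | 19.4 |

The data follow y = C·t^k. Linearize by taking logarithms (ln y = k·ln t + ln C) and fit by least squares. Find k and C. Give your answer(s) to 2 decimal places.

k = 1.56, C = 1.01

Let Y = ln y. Fitting Y = k·ln t + ln C by least squares:
AᵀA = [[8.2039, 4.8363]; [4.8363, 4]], rhs = [12.8223, 7.5677]ᵀ  (here Σln t = 4.8363, Σ(ln t)² = 8.2039, Σln y = 7.5677, Σln t·ln y = 12.8223).
Solving (det = 9.4260): k = 1.55844, ln C = 0.00766, so C = exp(0.00766) = 1.00769.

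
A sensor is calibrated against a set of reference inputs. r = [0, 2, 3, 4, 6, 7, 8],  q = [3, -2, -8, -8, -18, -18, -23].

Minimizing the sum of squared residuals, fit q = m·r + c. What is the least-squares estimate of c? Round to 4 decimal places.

c = 3.3757

Forming AᵀA = [[178, 30]; [30, 7]] and Aᵀq = [-478, -74]ᵀ gives AᵀA·[m, c]ᵀ = Aᵀq.
Determinant 178·7 − 30² = 346.
m = ((-478)·7 − 30·(-74))/346 = -563/173; c = (178·(-74) − 30·(-478))/346 = 584/173.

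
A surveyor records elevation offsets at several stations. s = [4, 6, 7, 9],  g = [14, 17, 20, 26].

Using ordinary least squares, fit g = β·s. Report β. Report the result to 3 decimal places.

From the data, Σs·s = 182.
For Mᵀg: Σs·g = 532.
MᵀM·[β]ᵀ = Mᵀg becomes [[182]]·[β]ᵀ = [532]ᵀ.
Hence β = 532 / 182 ≈ 2.92308.

β = 2.923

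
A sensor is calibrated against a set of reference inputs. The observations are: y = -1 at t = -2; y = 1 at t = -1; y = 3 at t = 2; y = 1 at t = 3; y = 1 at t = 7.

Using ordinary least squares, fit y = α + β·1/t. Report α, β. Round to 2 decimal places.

From the data, Σ1 = 5, Σ1/t = -11/21, Σ1/t·1/t = 1439/882.
Right-hand side: Σy = 5, Σ1/t·y = 31/21.
So XᵀX·[α, β]ᵀ = Xᵀy: [[5, -11/21]; [-11/21, 1439/882]]·[α, β]ᵀ = [5, 31/21]ᵀ.
Determinant 5·(1439/882) − (-11/21)² = 6953/882.
α = (5·(1439/882) − (-11/21)·(31/21))/(6953/882) = 7877/6953; β = (5·(31/21) − (-11/21)·5)/(6953/882) = 8820/6953.

α = 1.13, β = 1.27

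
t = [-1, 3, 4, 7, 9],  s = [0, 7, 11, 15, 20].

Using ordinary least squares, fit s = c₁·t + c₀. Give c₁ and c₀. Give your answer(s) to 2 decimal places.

c₁ = 1.97, c₀ = 1.92

Sums needed: Σt·t = 156, Σt = 22, Σ1 = 5.
For Xᵀs: Σt·s = 350, Σs = 53.
Normal equations: [[156, 22]; [22, 5]]·[c₁, c₀]ᵀ = [350, 53]ᵀ.
det = 156·5 − 22² = 296.
c₁ = (350·5 − 22·53)/296 = 73/37; c₀ = (156·53 − 22·350)/296 = 71/37.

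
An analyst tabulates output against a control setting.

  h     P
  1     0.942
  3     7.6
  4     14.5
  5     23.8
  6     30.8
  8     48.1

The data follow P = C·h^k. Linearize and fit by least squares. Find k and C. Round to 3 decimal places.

Let Y = ln P. Fitting Y = k·ln h + ln C by least squares:
Σln h = 7.9655, Σ(ln h)² = 13.2535, Σln P = 15.1130, Σln h·ln P = 25.2323.
Normal system: [[13.2535, 7.9655]; [7.9655, 6]]·[k, ln C]ᵀ = [25.2323, 15.1130]ᵀ.
Solving (det = 16.0713): k = 1.92953, ln C = -0.04279, so C = exp(-0.04279) = 0.95811.

k = 1.930, C = 0.958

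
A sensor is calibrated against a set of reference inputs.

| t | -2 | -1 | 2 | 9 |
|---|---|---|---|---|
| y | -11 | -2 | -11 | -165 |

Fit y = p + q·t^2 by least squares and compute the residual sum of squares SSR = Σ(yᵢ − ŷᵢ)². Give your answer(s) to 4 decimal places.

SSR = 5.8395

From the data, Σ1 = 4, Σt^2 = 90, Σt^2·t^2 = 6594.
And Σy = -189, Σt^2·y = -13455.
XᵀX·[p, q]ᵀ = Xᵀy becomes [[4, 90]; [90, 6594]]·[p, q]ᵀ = [-189, -13455]ᵀ.
Eliminating q: 6594·(row 1) − 90·(row 2) gives 18276·p = 6594·(-189) − 90·(-13455) = -35316, so p = -2943/1523.
Then q = ((-13455) − 90·(-2943/1523))/6594 = -6135/3046.
Residuals: -1540/1523, 5929/3046, -1540/1523, 231/3046; SSR = 17787/3046.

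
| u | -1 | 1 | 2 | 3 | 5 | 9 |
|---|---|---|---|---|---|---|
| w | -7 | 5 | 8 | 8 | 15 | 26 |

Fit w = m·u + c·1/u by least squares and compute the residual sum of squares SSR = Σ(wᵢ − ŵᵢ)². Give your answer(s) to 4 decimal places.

Forming AᵀA = [[121, 6]; [6, 19549/8100]] and Aᵀw = [361, 221/9]ᵀ gives AᵀA·[m, c]ᵀ = Aᵀw.
Eliminating c: (19549/8100)·(row 1) − 6·(row 2) gives (2073829/8100)·m = (19549/8100)·361 − 6·(221/9) = 5863789/8100, so m = 5863789/2073829.
Then c = ((221/9) − 6·(5863789/2073829))/(19549/8100) = 6522300/2073829.
Residuals: -2130714/2073829, -2016944/2073829, 1601904/2073829, -3174835/2073829, 484030/2073829, 420753/2073829; SSR = 10446858/2073829.

SSR = 5.0375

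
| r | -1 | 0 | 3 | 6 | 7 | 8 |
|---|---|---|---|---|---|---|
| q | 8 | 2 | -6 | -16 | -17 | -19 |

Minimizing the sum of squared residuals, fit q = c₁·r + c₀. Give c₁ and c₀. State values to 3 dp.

c₁ = -2.951, c₀ = 3.311

The normal equations are: 159·c₁ + 23·c₀ = -393;  23·c₁ + 6·c₀ = -48.
det = 159·6 − 23² = 425.
c₁ = ((-393)·6 − 23·(-48))/425 = -1254/425; c₀ = (159·(-48) − 23·(-393))/425 = 1407/425.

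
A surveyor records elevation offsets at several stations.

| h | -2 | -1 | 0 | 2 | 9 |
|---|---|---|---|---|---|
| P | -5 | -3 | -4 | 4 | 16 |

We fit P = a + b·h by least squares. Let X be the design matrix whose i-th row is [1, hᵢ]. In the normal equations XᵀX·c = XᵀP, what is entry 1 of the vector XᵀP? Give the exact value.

Entry 1 ↔ basis 1, so (XᵀP)_{1} = Σᵢ Pᵢ = (1)·(-5) + (1)·(-3) + (1)·(-4) + (1)·(4) + (1)·(16) = 8.

8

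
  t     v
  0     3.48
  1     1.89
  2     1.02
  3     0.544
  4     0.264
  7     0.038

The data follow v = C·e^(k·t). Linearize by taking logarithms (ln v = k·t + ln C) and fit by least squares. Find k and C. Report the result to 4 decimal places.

Linearized form: ln v = k·t + ln C. From the 6 transformed points,
Σt = 17.0000, Σ(t)² = 79.0000, Σln v = -3.3074, Σt·ln v = -29.3686.
Equations: 79.0000·k + 17.0000·ln C = -29.3686;  17.0000·k + 6·ln C = -3.3074.
Δ = 79.0000·6 − (17.0000)² = 185.0000; k = (-29.3686·6 − 17.0000·-3.3074)/185.0000 = -0.64858, ln C = (79.0000·-3.3074 − 17.0000·-29.3686)/185.0000 = 1.28640, so C = exp(1.28640) = 3.61975.

k = -0.6486, C = 3.6197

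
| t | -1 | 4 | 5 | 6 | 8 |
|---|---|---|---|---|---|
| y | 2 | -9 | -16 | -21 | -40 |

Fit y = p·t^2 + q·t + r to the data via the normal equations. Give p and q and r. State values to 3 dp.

p = -0.602, q = -0.420, r = 2.156

From the data, Σt^2·t^2 = 6274, Σt^2·t = 916, Σt^2 = 142, Σt·t = 142, Σt = 22, Σ1 = 5.
Right-hand side: Σt^2·y = -3858, Σt·y = -564, Σy = -84.
Normal equations: [[6274, 916, 142]; [916, 142, 22]; [142, 22, 5]]·[p, q, r]ᵀ = [-3858, -564, -84]ᵀ.
Solving the 3×3 system (Gaussian elimination) gives p = -4143/6877, q = -222/529, r = 14826/6877.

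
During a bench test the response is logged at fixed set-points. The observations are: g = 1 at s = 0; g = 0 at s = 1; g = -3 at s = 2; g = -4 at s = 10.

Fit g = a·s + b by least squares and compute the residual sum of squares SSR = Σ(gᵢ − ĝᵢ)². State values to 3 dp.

Compute the Gram sums: Σs·s = 105, Σs = 13, Σ1 = 4.
Right-hand side: Σs·g = -46, Σg = -6.
det = 105·4 − 13² = 251.
a = ((-46)·4 − 13·(-6))/251 = -106/251; b = (105·(-6) − 13·(-46))/251 = -32/251.
Residuals: 283/251, 138/251, -509/251, 88/251; SSR = 1458/251.

SSR = 5.809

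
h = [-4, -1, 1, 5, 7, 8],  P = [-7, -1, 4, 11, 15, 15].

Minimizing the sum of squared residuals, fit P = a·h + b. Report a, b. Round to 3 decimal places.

a = 1.891, b = 1.124

The normal equations are: 156·a + 16·b = 313;  16·a + 6·b = 37.
det = 156·6 − 16² = 680.
a = (313·6 − 16·37)/680 = 643/340; b = (156·37 − 16·313)/680 = 191/170.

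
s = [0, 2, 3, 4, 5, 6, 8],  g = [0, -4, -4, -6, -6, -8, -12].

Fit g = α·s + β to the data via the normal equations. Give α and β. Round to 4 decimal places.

α = -1.3810, β = -0.1905

Setting ∂/∂α … = 0 gives: 154·α + 28·β = -218;  28·α + 7·β = -40.
(Σs·s = 154, Σs = 28, Σ1 = 7, Σs·g = -218, Σg = -40.)
Δ = 154·7 − 28² = 294.
α = ((-218)·7 − 28·(-40))/294 = -29/21; β = (154·(-40) − 28·(-218))/294 = -4/21.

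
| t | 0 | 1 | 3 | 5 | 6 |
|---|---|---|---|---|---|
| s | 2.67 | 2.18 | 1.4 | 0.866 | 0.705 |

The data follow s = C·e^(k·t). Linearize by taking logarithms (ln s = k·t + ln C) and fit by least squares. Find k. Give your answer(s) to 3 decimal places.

Linearized form: ln s = k·t + ln C. From the 5 transformed points,
Σt = 15.0000, Σ(t)² = 71.0000, Σln s = 1.6044, Σt·ln s = -1.0280.
Equations: 71.0000·k + 15.0000·ln C = -1.0280;  15.0000·k + 5·ln C = 1.6044.
Slope k = (n·Σt·ln s − Σt·Σln s)/(n·Σ(t)² − (Σt)²) = (5·-1.0280 − 15.0000·1.6044)/130.0000 = -0.22467; ln C = (Σln s − k·Σt)/n = 0.99489.

k = -0.225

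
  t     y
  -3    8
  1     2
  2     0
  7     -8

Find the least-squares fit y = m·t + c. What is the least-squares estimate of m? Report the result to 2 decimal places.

m = -1.61

Entries of AᵀA: Σt·t = 63, Σt = 7, Σ1 = 4.
Right-hand side: Σt·y = -78, Σy = 2.
AᵀA·[m, c]ᵀ = Aᵀy becomes [[63, 7]; [7, 4]]·[m, c]ᵀ = [-78, 2]ᵀ.
det = 63·4 − 7² = 203.
m = ((-78)·4 − 7·2)/203 = -326/203; c = (63·2 − 7·(-78))/203 = 96/29.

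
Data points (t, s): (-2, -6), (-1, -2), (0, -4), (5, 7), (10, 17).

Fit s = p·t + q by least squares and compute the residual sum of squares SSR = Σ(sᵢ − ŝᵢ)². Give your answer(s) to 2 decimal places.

Setting ∂/∂p … = 0 gives: 130·p + 12·q = 219;  12·p + 5·q = 12.
(Σt·t = 130, Σt = 12, Σ1 = 5, Σt·s = 219, Σs = 12.)
Δ = 130·5 − 12² = 506.
p = (219·5 − 12·12)/506 = 951/506; q = (130·12 − 12·219)/506 = -534/253.
Residuals: -3/23, 1007/506, -478/253, -145/506, 80/253; SSR = 3911/506.

SSR = 7.73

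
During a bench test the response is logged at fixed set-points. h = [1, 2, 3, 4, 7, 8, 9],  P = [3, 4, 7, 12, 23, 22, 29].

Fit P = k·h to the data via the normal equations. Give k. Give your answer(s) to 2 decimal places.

Forming XᵀX = [[224]] and XᵀP = [678]ᵀ gives XᵀX·[k]ᵀ = XᵀP.
Hence k = 678 / 224 ≈ 3.02679.

k = 3.03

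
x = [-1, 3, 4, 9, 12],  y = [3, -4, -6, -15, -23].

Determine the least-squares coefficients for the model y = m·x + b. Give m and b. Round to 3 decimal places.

Forming AᵀA = [[251, 27]; [27, 5]] and Aᵀy = [-450, -45]ᵀ gives AᵀA·[m, b]ᵀ = Aᵀy.
Determinant 251·5 − 27² = 526.
m = ((-450)·5 − 27·(-45))/526 = -1035/526; b = (251·(-45) − 27·(-450))/526 = 855/526.

m = -1.968, b = 1.625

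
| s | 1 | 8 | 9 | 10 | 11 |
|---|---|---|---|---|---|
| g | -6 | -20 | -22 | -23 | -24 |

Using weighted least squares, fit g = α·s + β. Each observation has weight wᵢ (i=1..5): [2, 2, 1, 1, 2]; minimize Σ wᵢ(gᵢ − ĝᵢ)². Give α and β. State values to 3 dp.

MᵀWM·[α, β]ᵀ = MᵀWg reads: 553·α + 59·β = -1288;  59·α + 8·β = -145.
Determinant 553·8 − 59² = 943.
α = ((-1288)·8 − 59·(-145))/943 = -1749/943; β = (553·(-145) − 59·(-1288))/943 = -4193/943.

α = -1.855, β = -4.446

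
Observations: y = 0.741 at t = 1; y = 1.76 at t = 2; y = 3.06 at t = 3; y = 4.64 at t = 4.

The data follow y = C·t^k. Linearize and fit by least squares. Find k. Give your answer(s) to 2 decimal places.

Taking logs, ln y = k·ln t + ln C, so regress ln y on ln t.
AᵀA = [[3.6092, 3.1781]; [3.1781, 4]], rhs = [3.7481, 2.9187]ᵀ  (here Σln t = 3.1781, Σ(ln t)² = 3.6092, Σln y = 2.9187, Σln t·ln y = 3.7481).
Solving (det = 4.3368): k = 1.31818, ln C = -0.31764.

k = 1.32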